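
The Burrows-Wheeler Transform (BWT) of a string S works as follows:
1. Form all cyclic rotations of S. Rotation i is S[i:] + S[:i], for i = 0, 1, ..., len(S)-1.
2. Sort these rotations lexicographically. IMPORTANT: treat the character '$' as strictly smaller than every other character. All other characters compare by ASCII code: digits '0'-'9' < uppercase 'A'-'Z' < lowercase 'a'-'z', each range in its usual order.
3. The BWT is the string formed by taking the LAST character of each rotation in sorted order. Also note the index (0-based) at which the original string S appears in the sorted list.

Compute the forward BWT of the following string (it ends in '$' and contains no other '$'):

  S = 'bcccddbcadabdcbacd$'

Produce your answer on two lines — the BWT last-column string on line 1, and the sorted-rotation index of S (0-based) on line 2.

Answer: ddbccd$abdbcaccadbc
6

Derivation:
All 19 rotations (rotation i = S[i:]+S[:i]):
  rot[0] = bcccddbcadabdcbacd$
  rot[1] = cccddbcadabdcbacd$b
  rot[2] = ccddbcadabdcbacd$bc
  rot[3] = cddbcadabdcbacd$bcc
  rot[4] = ddbcadabdcbacd$bccc
  rot[5] = dbcadabdcbacd$bcccd
  rot[6] = bcadabdcbacd$bcccdd
  rot[7] = cadabdcbacd$bcccddb
  rot[8] = adabdcbacd$bcccddbc
  rot[9] = dabdcbacd$bcccddbca
  rot[10] = abdcbacd$bcccddbcad
  rot[11] = bdcbacd$bcccddbcada
  rot[12] = dcbacd$bcccddbcadab
  rot[13] = cbacd$bcccddbcadabd
  rot[14] = bacd$bcccddbcadabdc
  rot[15] = acd$bcccddbcadabdcb
  rot[16] = cd$bcccddbcadabdcba
  rot[17] = d$bcccddbcadabdcbac
  rot[18] = $bcccddbcadabdcbacd
Sorted (with $ < everything):
  sorted[0] = $bcccddbcadabdcbacd  (last char: 'd')
  sorted[1] = abdcbacd$bcccddbcad  (last char: 'd')
  sorted[2] = acd$bcccddbcadabdcb  (last char: 'b')
  sorted[3] = adabdcbacd$bcccddbc  (last char: 'c')
  sorted[4] = bacd$bcccddbcadabdc  (last char: 'c')
  sorted[5] = bcadabdcbacd$bcccdd  (last char: 'd')
  sorted[6] = bcccddbcadabdcbacd$  (last char: '$')
  sorted[7] = bdcbacd$bcccddbcada  (last char: 'a')
  sorted[8] = cadabdcbacd$bcccddb  (last char: 'b')
  sorted[9] = cbacd$bcccddbcadabd  (last char: 'd')
  sorted[10] = cccddbcadabdcbacd$b  (last char: 'b')
  sorted[11] = ccddbcadabdcbacd$bc  (last char: 'c')
  sorted[12] = cd$bcccddbcadabdcba  (last char: 'a')
  sorted[13] = cddbcadabdcbacd$bcc  (last char: 'c')
  sorted[14] = d$bcccddbcadabdcbac  (last char: 'c')
  sorted[15] = dabdcbacd$bcccddbca  (last char: 'a')
  sorted[16] = dbcadabdcbacd$bcccd  (last char: 'd')
  sorted[17] = dcbacd$bcccddbcadab  (last char: 'b')
  sorted[18] = ddbcadabdcbacd$bccc  (last char: 'c')
Last column: ddbccd$abdbcaccadbc
Original string S is at sorted index 6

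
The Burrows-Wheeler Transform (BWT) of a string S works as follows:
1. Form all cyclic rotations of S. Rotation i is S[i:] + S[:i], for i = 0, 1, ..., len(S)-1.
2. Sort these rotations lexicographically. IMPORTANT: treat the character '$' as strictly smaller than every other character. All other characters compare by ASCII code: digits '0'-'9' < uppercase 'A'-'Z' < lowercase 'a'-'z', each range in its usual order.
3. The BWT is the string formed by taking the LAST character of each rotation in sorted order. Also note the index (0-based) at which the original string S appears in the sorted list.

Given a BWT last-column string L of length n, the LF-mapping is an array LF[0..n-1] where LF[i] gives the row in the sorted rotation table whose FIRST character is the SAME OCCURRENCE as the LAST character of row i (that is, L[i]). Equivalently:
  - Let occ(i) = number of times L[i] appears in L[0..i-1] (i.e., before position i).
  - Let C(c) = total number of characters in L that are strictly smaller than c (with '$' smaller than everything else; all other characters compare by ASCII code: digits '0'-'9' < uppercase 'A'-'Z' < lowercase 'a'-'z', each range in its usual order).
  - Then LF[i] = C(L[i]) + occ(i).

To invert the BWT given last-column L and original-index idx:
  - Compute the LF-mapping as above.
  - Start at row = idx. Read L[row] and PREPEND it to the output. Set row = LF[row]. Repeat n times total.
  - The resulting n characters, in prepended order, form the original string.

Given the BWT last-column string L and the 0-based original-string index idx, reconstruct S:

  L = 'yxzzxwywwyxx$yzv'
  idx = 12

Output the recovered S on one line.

Answer: yzwxvzzwxyxwxyy$

Derivation:
LF mapping: 9 5 13 14 6 2 10 3 4 11 7 8 0 12 15 1
Walk LF starting at row 12, prepending L[row]:
  step 1: row=12, L[12]='$', prepend. Next row=LF[12]=0
  step 2: row=0, L[0]='y', prepend. Next row=LF[0]=9
  step 3: row=9, L[9]='y', prepend. Next row=LF[9]=11
  step 4: row=11, L[11]='x', prepend. Next row=LF[11]=8
  step 5: row=8, L[8]='w', prepend. Next row=LF[8]=4
  step 6: row=4, L[4]='x', prepend. Next row=LF[4]=6
  step 7: row=6, L[6]='y', prepend. Next row=LF[6]=10
  step 8: row=10, L[10]='x', prepend. Next row=LF[10]=7
  step 9: row=7, L[7]='w', prepend. Next row=LF[7]=3
  step 10: row=3, L[3]='z', prepend. Next row=LF[3]=14
  step 11: row=14, L[14]='z', prepend. Next row=LF[14]=15
  step 12: row=15, L[15]='v', prepend. Next row=LF[15]=1
  step 13: row=1, L[1]='x', prepend. Next row=LF[1]=5
  step 14: row=5, L[5]='w', prepend. Next row=LF[5]=2
  step 15: row=2, L[2]='z', prepend. Next row=LF[2]=13
  step 16: row=13, L[13]='y', prepend. Next row=LF[13]=12
Reversed output: yzwxvzzwxyxwxyy$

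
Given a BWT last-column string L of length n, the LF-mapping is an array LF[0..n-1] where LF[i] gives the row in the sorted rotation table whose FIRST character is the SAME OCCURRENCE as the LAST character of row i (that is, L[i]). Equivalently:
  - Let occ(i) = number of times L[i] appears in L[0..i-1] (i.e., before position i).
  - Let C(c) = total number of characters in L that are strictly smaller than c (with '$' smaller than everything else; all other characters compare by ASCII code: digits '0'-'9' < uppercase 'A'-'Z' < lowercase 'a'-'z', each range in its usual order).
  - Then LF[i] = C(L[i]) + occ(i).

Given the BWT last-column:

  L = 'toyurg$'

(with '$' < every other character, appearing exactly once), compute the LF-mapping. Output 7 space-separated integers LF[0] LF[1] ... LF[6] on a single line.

Char counts: '$':1, 'g':1, 'o':1, 'r':1, 't':1, 'u':1, 'y':1
C (first-col start): C('$')=0, C('g')=1, C('o')=2, C('r')=3, C('t')=4, C('u')=5, C('y')=6
L[0]='t': occ=0, LF[0]=C('t')+0=4+0=4
L[1]='o': occ=0, LF[1]=C('o')+0=2+0=2
L[2]='y': occ=0, LF[2]=C('y')+0=6+0=6
L[3]='u': occ=0, LF[3]=C('u')+0=5+0=5
L[4]='r': occ=0, LF[4]=C('r')+0=3+0=3
L[5]='g': occ=0, LF[5]=C('g')+0=1+0=1
L[6]='$': occ=0, LF[6]=C('$')+0=0+0=0

Answer: 4 2 6 5 3 1 0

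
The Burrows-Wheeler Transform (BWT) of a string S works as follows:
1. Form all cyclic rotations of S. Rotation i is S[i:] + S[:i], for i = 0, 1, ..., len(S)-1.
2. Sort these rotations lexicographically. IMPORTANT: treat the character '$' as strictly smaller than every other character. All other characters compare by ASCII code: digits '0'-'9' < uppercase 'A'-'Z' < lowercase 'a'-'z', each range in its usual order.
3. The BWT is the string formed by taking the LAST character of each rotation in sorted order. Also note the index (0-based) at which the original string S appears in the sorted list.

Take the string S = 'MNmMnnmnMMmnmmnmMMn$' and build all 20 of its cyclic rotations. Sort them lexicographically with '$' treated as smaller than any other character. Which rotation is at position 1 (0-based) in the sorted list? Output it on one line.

Answer: MMmnmmnmMMn$MNmMnnmn

Derivation:
All 20 rotations (rotation i = S[i:]+S[:i]):
  rot[0] = MNmMnnmnMMmnmmnmMMn$
  rot[1] = NmMnnmnMMmnmmnmMMn$M
  rot[2] = mMnnmnMMmnmmnmMMn$MN
  rot[3] = MnnmnMMmnmmnmMMn$MNm
  rot[4] = nnmnMMmnmmnmMMn$MNmM
  rot[5] = nmnMMmnmmnmMMn$MNmMn
  rot[6] = mnMMmnmmnmMMn$MNmMnn
  rot[7] = nMMmnmmnmMMn$MNmMnnm
  rot[8] = MMmnmmnmMMn$MNmMnnmn
  rot[9] = MmnmmnmMMn$MNmMnnmnM
  rot[10] = mnmmnmMMn$MNmMnnmnMM
  rot[11] = nmmnmMMn$MNmMnnmnMMm
  rot[12] = mmnmMMn$MNmMnnmnMMmn
  rot[13] = mnmMMn$MNmMnnmnMMmnm
  rot[14] = nmMMn$MNmMnnmnMMmnmm
  rot[15] = mMMn$MNmMnnmnMMmnmmn
  rot[16] = MMn$MNmMnnmnMMmnmmnm
  rot[17] = Mn$MNmMnnmnMMmnmmnmM
  rot[18] = n$MNmMnnmnMMmnmmnmMM
  rot[19] = $MNmMnnmnMMmnmmnmMMn
Sorted (with $ < everything):
  sorted[0] = $MNmMnnmnMMmnmmnmMMn
  sorted[1] = MMmnmmnmMMn$MNmMnnmn
  sorted[2] = MMn$MNmMnnmnMMmnmmnm
  sorted[3] = MNmMnnmnMMmnmmnmMMn$
  sorted[4] = MmnmmnmMMn$MNmMnnmnM
  sorted[5] = Mn$MNmMnnmnMMmnmmnmM
  sorted[6] = MnnmnMMmnmmnmMMn$MNm
  sorted[7] = NmMnnmnMMmnmmnmMMn$M
  sorted[8] = mMMn$MNmMnnmnMMmnmmn
  sorted[9] = mMnnmnMMmnmmnmMMn$MN
  sorted[10] = mmnmMMn$MNmMnnmnMMmn
  sorted[11] = mnMMmnmmnmMMn$MNmMnn
  sorted[12] = mnmMMn$MNmMnnmnMMmnm
  sorted[13] = mnmmnmMMn$MNmMnnmnMM
  sorted[14] = n$MNmMnnmnMMmnmmnmMM
  sorted[15] = nMMmnmmnmMMn$MNmMnnm
  sorted[16] = nmMMn$MNmMnnmnMMmnmm
  sorted[17] = nmmnmMMn$MNmMnnmnMMm
  sorted[18] = nmnMMmnmmnmMMn$MNmMn
  sorted[19] = nnmnMMmnmmnmMMn$MNmM
sorted[1] = MMmnmmnmMMn$MNmMnnmn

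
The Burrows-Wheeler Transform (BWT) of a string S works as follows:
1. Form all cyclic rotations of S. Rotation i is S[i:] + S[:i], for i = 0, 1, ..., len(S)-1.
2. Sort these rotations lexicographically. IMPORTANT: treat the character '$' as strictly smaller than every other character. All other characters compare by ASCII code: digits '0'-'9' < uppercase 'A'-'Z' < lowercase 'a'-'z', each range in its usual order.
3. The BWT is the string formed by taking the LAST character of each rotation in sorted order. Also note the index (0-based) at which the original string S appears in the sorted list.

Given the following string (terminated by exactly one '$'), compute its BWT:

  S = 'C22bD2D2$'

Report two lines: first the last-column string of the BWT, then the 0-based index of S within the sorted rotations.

All 9 rotations (rotation i = S[i:]+S[:i]):
  rot[0] = C22bD2D2$
  rot[1] = 22bD2D2$C
  rot[2] = 2bD2D2$C2
  rot[3] = bD2D2$C22
  rot[4] = D2D2$C22b
  rot[5] = 2D2$C22bD
  rot[6] = D2$C22bD2
  rot[7] = 2$C22bD2D
  rot[8] = $C22bD2D2
Sorted (with $ < everything):
  sorted[0] = $C22bD2D2  (last char: '2')
  sorted[1] = 2$C22bD2D  (last char: 'D')
  sorted[2] = 22bD2D2$C  (last char: 'C')
  sorted[3] = 2D2$C22bD  (last char: 'D')
  sorted[4] = 2bD2D2$C2  (last char: '2')
  sorted[5] = C22bD2D2$  (last char: '$')
  sorted[6] = D2$C22bD2  (last char: '2')
  sorted[7] = D2D2$C22b  (last char: 'b')
  sorted[8] = bD2D2$C22  (last char: '2')
Last column: 2DCD2$2b2
Original string S is at sorted index 5

Answer: 2DCD2$2b2
5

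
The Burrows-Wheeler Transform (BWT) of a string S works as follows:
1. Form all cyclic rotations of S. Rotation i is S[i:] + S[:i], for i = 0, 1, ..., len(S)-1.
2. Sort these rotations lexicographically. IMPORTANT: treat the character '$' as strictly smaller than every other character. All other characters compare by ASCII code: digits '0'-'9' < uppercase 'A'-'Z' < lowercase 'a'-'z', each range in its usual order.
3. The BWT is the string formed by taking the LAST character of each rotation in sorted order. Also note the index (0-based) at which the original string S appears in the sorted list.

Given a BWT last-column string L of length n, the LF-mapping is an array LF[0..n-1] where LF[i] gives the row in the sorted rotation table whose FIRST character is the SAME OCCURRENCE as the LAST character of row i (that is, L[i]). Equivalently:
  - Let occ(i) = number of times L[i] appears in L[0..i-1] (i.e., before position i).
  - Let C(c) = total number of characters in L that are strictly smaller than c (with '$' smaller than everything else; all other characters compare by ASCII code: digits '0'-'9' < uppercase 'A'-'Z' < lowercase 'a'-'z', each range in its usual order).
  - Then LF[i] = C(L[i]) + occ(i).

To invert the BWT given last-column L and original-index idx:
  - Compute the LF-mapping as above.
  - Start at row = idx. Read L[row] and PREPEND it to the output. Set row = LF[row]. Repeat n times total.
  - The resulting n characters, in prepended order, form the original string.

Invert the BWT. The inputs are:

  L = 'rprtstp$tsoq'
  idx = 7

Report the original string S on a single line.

LF mapping: 5 2 6 9 7 10 3 0 11 8 1 4
Walk LF starting at row 7, prepending L[row]:
  step 1: row=7, L[7]='$', prepend. Next row=LF[7]=0
  step 2: row=0, L[0]='r', prepend. Next row=LF[0]=5
  step 3: row=5, L[5]='t', prepend. Next row=LF[5]=10
  step 4: row=10, L[10]='o', prepend. Next row=LF[10]=1
  step 5: row=1, L[1]='p', prepend. Next row=LF[1]=2
  step 6: row=2, L[2]='r', prepend. Next row=LF[2]=6
  step 7: row=6, L[6]='p', prepend. Next row=LF[6]=3
  step 8: row=3, L[3]='t', prepend. Next row=LF[3]=9
  step 9: row=9, L[9]='s', prepend. Next row=LF[9]=8
  step 10: row=8, L[8]='t', prepend. Next row=LF[8]=11
  step 11: row=11, L[11]='q', prepend. Next row=LF[11]=4
  step 12: row=4, L[4]='s', prepend. Next row=LF[4]=7
Reversed output: sqtstprpotr$

Answer: sqtstprpotr$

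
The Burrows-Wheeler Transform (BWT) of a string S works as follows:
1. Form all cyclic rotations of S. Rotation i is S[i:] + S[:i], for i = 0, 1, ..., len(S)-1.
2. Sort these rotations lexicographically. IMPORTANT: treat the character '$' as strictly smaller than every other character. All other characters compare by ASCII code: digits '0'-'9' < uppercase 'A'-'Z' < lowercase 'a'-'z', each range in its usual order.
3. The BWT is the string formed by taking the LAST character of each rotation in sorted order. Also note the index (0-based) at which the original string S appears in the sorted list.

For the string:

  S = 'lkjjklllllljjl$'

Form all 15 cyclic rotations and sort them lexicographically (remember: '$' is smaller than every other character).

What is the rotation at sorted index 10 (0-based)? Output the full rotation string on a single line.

Answer: lljjl$lkjjkllll

Derivation:
All 15 rotations (rotation i = S[i:]+S[:i]):
  rot[0] = lkjjklllllljjl$
  rot[1] = kjjklllllljjl$l
  rot[2] = jjklllllljjl$lk
  rot[3] = jklllllljjl$lkj
  rot[4] = klllllljjl$lkjj
  rot[5] = lllllljjl$lkjjk
  rot[6] = llllljjl$lkjjkl
  rot[7] = lllljjl$lkjjkll
  rot[8] = llljjl$lkjjklll
  rot[9] = lljjl$lkjjkllll
  rot[10] = ljjl$lkjjklllll
  rot[11] = jjl$lkjjkllllll
  rot[12] = jl$lkjjkllllllj
  rot[13] = l$lkjjklllllljj
  rot[14] = $lkjjklllllljjl
Sorted (with $ < everything):
  sorted[0] = $lkjjklllllljjl
  sorted[1] = jjklllllljjl$lk
  sorted[2] = jjl$lkjjkllllll
  sorted[3] = jklllllljjl$lkj
  sorted[4] = jl$lkjjkllllllj
  sorted[5] = kjjklllllljjl$l
  sorted[6] = klllllljjl$lkjj
  sorted[7] = l$lkjjklllllljj
  sorted[8] = ljjl$lkjjklllll
  sorted[9] = lkjjklllllljjl$
  sorted[10] = lljjl$lkjjkllll
  sorted[11] = llljjl$lkjjklll
  sorted[12] = lllljjl$lkjjkll
  sorted[13] = llllljjl$lkjjkl
  sorted[14] = lllllljjl$lkjjk
sorted[10] = lljjl$lkjjkllll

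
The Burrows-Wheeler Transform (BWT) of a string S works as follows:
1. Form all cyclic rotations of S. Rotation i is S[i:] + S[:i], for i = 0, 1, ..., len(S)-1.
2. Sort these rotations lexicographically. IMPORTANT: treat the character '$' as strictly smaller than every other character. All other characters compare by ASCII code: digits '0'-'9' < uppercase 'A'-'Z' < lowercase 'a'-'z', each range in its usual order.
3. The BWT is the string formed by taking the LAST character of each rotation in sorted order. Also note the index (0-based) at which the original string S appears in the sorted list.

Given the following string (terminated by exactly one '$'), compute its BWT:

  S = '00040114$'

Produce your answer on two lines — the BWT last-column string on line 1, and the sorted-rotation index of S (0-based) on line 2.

All 9 rotations (rotation i = S[i:]+S[:i]):
  rot[0] = 00040114$
  rot[1] = 0040114$0
  rot[2] = 040114$00
  rot[3] = 40114$000
  rot[4] = 0114$0004
  rot[5] = 114$00040
  rot[6] = 14$000401
  rot[7] = 4$0004011
  rot[8] = $00040114
Sorted (with $ < everything):
  sorted[0] = $00040114  (last char: '4')
  sorted[1] = 00040114$  (last char: '$')
  sorted[2] = 0040114$0  (last char: '0')
  sorted[3] = 0114$0004  (last char: '4')
  sorted[4] = 040114$00  (last char: '0')
  sorted[5] = 114$00040  (last char: '0')
  sorted[6] = 14$000401  (last char: '1')
  sorted[7] = 4$0004011  (last char: '1')
  sorted[8] = 40114$000  (last char: '0')
Last column: 4$0400110
Original string S is at sorted index 1

Answer: 4$0400110
1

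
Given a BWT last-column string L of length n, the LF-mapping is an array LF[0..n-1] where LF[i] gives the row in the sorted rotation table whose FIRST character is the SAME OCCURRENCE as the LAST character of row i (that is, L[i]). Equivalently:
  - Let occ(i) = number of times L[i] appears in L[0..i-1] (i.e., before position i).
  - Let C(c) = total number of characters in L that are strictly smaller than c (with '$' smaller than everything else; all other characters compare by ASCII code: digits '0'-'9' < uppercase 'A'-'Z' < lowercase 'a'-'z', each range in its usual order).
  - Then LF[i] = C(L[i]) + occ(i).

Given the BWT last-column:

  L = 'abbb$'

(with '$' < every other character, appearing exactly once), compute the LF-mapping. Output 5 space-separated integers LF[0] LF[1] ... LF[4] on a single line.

Answer: 1 2 3 4 0

Derivation:
Char counts: '$':1, 'a':1, 'b':3
C (first-col start): C('$')=0, C('a')=1, C('b')=2
L[0]='a': occ=0, LF[0]=C('a')+0=1+0=1
L[1]='b': occ=0, LF[1]=C('b')+0=2+0=2
L[2]='b': occ=1, LF[2]=C('b')+1=2+1=3
L[3]='b': occ=2, LF[3]=C('b')+2=2+2=4
L[4]='$': occ=0, LF[4]=C('$')+0=0+0=0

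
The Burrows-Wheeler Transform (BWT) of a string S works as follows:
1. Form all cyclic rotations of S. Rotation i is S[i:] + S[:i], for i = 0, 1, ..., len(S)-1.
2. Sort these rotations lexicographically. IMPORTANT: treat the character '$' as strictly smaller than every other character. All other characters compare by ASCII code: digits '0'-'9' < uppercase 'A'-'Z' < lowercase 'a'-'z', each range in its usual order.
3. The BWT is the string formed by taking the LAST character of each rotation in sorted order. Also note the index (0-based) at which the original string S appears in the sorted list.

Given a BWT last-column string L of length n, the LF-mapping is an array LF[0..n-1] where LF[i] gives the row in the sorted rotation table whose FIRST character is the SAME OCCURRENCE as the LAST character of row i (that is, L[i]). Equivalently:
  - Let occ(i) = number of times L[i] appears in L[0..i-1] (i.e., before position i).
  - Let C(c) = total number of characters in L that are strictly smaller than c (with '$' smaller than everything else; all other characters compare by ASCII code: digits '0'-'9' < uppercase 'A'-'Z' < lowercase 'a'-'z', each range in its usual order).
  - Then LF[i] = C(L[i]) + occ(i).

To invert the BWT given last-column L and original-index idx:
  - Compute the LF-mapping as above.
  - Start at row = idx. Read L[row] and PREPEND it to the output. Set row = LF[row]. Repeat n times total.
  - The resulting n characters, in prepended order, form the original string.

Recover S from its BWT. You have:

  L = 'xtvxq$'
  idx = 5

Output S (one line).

LF mapping: 4 2 3 5 1 0
Walk LF starting at row 5, prepending L[row]:
  step 1: row=5, L[5]='$', prepend. Next row=LF[5]=0
  step 2: row=0, L[0]='x', prepend. Next row=LF[0]=4
  step 3: row=4, L[4]='q', prepend. Next row=LF[4]=1
  step 4: row=1, L[1]='t', prepend. Next row=LF[1]=2
  step 5: row=2, L[2]='v', prepend. Next row=LF[2]=3
  step 6: row=3, L[3]='x', prepend. Next row=LF[3]=5
Reversed output: xvtqx$

Answer: xvtqx$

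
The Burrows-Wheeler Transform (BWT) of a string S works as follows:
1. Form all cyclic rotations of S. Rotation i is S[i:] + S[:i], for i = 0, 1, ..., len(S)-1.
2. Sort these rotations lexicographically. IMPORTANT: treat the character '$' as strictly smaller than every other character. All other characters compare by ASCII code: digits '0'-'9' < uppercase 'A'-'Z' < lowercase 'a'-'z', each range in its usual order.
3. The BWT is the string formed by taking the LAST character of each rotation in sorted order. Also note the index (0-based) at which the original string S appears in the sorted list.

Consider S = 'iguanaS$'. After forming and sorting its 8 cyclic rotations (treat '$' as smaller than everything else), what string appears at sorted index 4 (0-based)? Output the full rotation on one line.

All 8 rotations (rotation i = S[i:]+S[:i]):
  rot[0] = iguanaS$
  rot[1] = guanaS$i
  rot[2] = uanaS$ig
  rot[3] = anaS$igu
  rot[4] = naS$igua
  rot[5] = aS$iguan
  rot[6] = S$iguana
  rot[7] = $iguanaS
Sorted (with $ < everything):
  sorted[0] = $iguanaS
  sorted[1] = S$iguana
  sorted[2] = aS$iguan
  sorted[3] = anaS$igu
  sorted[4] = guanaS$i
  sorted[5] = iguanaS$
  sorted[6] = naS$igua
  sorted[7] = uanaS$ig
sorted[4] = guanaS$i

Answer: guanaS$i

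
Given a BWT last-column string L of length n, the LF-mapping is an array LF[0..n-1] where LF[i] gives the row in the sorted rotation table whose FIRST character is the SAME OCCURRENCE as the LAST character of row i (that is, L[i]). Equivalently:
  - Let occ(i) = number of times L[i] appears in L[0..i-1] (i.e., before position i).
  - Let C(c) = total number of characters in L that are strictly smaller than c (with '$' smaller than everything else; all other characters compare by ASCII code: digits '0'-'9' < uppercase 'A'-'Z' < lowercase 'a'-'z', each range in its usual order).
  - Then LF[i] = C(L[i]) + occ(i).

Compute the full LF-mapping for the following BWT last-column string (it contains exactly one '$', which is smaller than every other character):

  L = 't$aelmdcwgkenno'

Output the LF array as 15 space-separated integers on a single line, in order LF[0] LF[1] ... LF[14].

Char counts: '$':1, 'a':1, 'c':1, 'd':1, 'e':2, 'g':1, 'k':1, 'l':1, 'm':1, 'n':2, 'o':1, 't':1, 'w':1
C (first-col start): C('$')=0, C('a')=1, C('c')=2, C('d')=3, C('e')=4, C('g')=6, C('k')=7, C('l')=8, C('m')=9, C('n')=10, C('o')=12, C('t')=13, C('w')=14
L[0]='t': occ=0, LF[0]=C('t')+0=13+0=13
L[1]='$': occ=0, LF[1]=C('$')+0=0+0=0
L[2]='a': occ=0, LF[2]=C('a')+0=1+0=1
L[3]='e': occ=0, LF[3]=C('e')+0=4+0=4
L[4]='l': occ=0, LF[4]=C('l')+0=8+0=8
L[5]='m': occ=0, LF[5]=C('m')+0=9+0=9
L[6]='d': occ=0, LF[6]=C('d')+0=3+0=3
L[7]='c': occ=0, LF[7]=C('c')+0=2+0=2
L[8]='w': occ=0, LF[8]=C('w')+0=14+0=14
L[9]='g': occ=0, LF[9]=C('g')+0=6+0=6
L[10]='k': occ=0, LF[10]=C('k')+0=7+0=7
L[11]='e': occ=1, LF[11]=C('e')+1=4+1=5
L[12]='n': occ=0, LF[12]=C('n')+0=10+0=10
L[13]='n': occ=1, LF[13]=C('n')+1=10+1=11
L[14]='o': occ=0, LF[14]=C('o')+0=12+0=12

Answer: 13 0 1 4 8 9 3 2 14 6 7 5 10 11 12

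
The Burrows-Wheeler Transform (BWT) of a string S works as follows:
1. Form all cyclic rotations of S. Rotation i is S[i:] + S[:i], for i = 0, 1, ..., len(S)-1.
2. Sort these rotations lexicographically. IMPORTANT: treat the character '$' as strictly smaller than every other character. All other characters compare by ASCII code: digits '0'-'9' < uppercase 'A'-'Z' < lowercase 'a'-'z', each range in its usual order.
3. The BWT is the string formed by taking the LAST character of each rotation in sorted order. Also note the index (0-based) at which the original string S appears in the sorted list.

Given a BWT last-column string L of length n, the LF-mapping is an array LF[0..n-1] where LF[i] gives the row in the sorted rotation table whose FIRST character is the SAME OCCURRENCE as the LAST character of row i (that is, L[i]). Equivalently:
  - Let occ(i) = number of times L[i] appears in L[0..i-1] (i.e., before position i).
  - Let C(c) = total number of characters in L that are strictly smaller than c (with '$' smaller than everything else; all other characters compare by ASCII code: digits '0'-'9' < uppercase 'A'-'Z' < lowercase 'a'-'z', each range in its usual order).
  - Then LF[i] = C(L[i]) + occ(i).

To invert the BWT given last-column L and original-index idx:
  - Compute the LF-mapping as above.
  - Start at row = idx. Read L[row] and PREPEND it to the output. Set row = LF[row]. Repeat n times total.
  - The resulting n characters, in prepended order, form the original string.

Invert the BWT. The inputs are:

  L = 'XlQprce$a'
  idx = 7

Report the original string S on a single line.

LF mapping: 2 6 1 7 8 4 5 0 3
Walk LF starting at row 7, prepending L[row]:
  step 1: row=7, L[7]='$', prepend. Next row=LF[7]=0
  step 2: row=0, L[0]='X', prepend. Next row=LF[0]=2
  step 3: row=2, L[2]='Q', prepend. Next row=LF[2]=1
  step 4: row=1, L[1]='l', prepend. Next row=LF[1]=6
  step 5: row=6, L[6]='e', prepend. Next row=LF[6]=5
  step 6: row=5, L[5]='c', prepend. Next row=LF[5]=4
  step 7: row=4, L[4]='r', prepend. Next row=LF[4]=8
  step 8: row=8, L[8]='a', prepend. Next row=LF[8]=3
  step 9: row=3, L[3]='p', prepend. Next row=LF[3]=7
Reversed output: parcelQX$

Answer: parcelQX$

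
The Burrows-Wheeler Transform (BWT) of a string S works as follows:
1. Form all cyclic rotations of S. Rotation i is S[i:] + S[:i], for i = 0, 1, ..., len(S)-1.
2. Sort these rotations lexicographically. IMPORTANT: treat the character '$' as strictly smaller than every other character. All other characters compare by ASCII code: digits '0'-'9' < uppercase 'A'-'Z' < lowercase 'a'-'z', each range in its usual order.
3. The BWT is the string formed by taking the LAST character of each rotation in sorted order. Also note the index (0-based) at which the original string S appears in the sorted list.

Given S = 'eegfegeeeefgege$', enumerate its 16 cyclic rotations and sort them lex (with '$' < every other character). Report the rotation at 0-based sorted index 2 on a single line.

Answer: eeeefgege$eegfeg

Derivation:
All 16 rotations (rotation i = S[i:]+S[:i]):
  rot[0] = eegfegeeeefgege$
  rot[1] = egfegeeeefgege$e
  rot[2] = gfegeeeefgege$ee
  rot[3] = fegeeeefgege$eeg
  rot[4] = egeeeefgege$eegf
  rot[5] = geeeefgege$eegfe
  rot[6] = eeeefgege$eegfeg
  rot[7] = eeefgege$eegfege
  rot[8] = eefgege$eegfegee
  rot[9] = efgege$eegfegeee
  rot[10] = fgege$eegfegeeee
  rot[11] = gege$eegfegeeeef
  rot[12] = ege$eegfegeeeefg
  rot[13] = ge$eegfegeeeefge
  rot[14] = e$eegfegeeeefgeg
  rot[15] = $eegfegeeeefgege
Sorted (with $ < everything):
  sorted[0] = $eegfegeeeefgege
  sorted[1] = e$eegfegeeeefgeg
  sorted[2] = eeeefgege$eegfeg
  sorted[3] = eeefgege$eegfege
  sorted[4] = eefgege$eegfegee
  sorted[5] = eegfegeeeefgege$
  sorted[6] = efgege$eegfegeee
  sorted[7] = ege$eegfegeeeefg
  sorted[8] = egeeeefgege$eegf
  sorted[9] = egfegeeeefgege$e
  sorted[10] = fegeeeefgege$eeg
  sorted[11] = fgege$eegfegeeee
  sorted[12] = ge$eegfegeeeefge
  sorted[13] = geeeefgege$eegfe
  sorted[14] = gege$eegfegeeeef
  sorted[15] = gfegeeeefgege$ee
sorted[2] = eeeefgege$eegfeg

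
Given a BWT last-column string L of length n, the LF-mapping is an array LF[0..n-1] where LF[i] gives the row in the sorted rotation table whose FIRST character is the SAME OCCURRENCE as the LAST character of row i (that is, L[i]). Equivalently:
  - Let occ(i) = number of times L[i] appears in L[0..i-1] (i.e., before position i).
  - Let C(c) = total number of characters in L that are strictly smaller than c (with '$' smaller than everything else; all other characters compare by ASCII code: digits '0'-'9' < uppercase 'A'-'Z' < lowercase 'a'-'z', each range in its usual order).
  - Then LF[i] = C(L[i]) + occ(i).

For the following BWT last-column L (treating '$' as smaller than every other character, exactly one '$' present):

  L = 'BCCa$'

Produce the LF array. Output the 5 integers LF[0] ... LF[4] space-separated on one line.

Answer: 1 2 3 4 0

Derivation:
Char counts: '$':1, 'B':1, 'C':2, 'a':1
C (first-col start): C('$')=0, C('B')=1, C('C')=2, C('a')=4
L[0]='B': occ=0, LF[0]=C('B')+0=1+0=1
L[1]='C': occ=0, LF[1]=C('C')+0=2+0=2
L[2]='C': occ=1, LF[2]=C('C')+1=2+1=3
L[3]='a': occ=0, LF[3]=C('a')+0=4+0=4
L[4]='$': occ=0, LF[4]=C('$')+0=0+0=0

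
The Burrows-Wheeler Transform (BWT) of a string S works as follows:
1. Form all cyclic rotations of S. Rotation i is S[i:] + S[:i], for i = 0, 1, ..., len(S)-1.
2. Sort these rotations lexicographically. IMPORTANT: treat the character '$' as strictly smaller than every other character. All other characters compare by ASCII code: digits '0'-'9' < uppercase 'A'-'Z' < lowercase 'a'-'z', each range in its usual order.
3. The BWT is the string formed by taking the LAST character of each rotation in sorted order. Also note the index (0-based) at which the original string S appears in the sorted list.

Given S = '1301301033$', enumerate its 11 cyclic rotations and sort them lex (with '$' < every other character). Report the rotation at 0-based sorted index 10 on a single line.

Answer: 33$13013010

Derivation:
All 11 rotations (rotation i = S[i:]+S[:i]):
  rot[0] = 1301301033$
  rot[1] = 301301033$1
  rot[2] = 01301033$13
  rot[3] = 1301033$130
  rot[4] = 301033$1301
  rot[5] = 01033$13013
  rot[6] = 1033$130130
  rot[7] = 033$1301301
  rot[8] = 33$13013010
  rot[9] = 3$130130103
  rot[10] = $1301301033
Sorted (with $ < everything):
  sorted[0] = $1301301033
  sorted[1] = 01033$13013
  sorted[2] = 01301033$13
  sorted[3] = 033$1301301
  sorted[4] = 1033$130130
  sorted[5] = 1301033$130
  sorted[6] = 1301301033$
  sorted[7] = 3$130130103
  sorted[8] = 301033$1301
  sorted[9] = 301301033$1
  sorted[10] = 33$13013010
sorted[10] = 33$13013010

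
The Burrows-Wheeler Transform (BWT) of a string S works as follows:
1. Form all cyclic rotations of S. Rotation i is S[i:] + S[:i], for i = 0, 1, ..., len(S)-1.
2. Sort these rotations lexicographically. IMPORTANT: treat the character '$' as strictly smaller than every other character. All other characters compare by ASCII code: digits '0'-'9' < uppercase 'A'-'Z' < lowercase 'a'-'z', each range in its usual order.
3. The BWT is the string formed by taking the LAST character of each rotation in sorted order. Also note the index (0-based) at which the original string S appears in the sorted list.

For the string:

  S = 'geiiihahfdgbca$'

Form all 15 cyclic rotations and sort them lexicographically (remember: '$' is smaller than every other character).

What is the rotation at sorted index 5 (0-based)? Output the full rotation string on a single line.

All 15 rotations (rotation i = S[i:]+S[:i]):
  rot[0] = geiiihahfdgbca$
  rot[1] = eiiihahfdgbca$g
  rot[2] = iiihahfdgbca$ge
  rot[3] = iihahfdgbca$gei
  rot[4] = ihahfdgbca$geii
  rot[5] = hahfdgbca$geiii
  rot[6] = ahfdgbca$geiiih
  rot[7] = hfdgbca$geiiiha
  rot[8] = fdgbca$geiiihah
  rot[9] = dgbca$geiiihahf
  rot[10] = gbca$geiiihahfd
  rot[11] = bca$geiiihahfdg
  rot[12] = ca$geiiihahfdgb
  rot[13] = a$geiiihahfdgbc
  rot[14] = $geiiihahfdgbca
Sorted (with $ < everything):
  sorted[0] = $geiiihahfdgbca
  sorted[1] = a$geiiihahfdgbc
  sorted[2] = ahfdgbca$geiiih
  sorted[3] = bca$geiiihahfdg
  sorted[4] = ca$geiiihahfdgb
  sorted[5] = dgbca$geiiihahf
  sorted[6] = eiiihahfdgbca$g
  sorted[7] = fdgbca$geiiihah
  sorted[8] = gbca$geiiihahfd
  sorted[9] = geiiihahfdgbca$
  sorted[10] = hahfdgbca$geiii
  sorted[11] = hfdgbca$geiiiha
  sorted[12] = ihahfdgbca$geii
  sorted[13] = iihahfdgbca$gei
  sorted[14] = iiihahfdgbca$ge
sorted[5] = dgbca$geiiihahf

Answer: dgbca$geiiihahf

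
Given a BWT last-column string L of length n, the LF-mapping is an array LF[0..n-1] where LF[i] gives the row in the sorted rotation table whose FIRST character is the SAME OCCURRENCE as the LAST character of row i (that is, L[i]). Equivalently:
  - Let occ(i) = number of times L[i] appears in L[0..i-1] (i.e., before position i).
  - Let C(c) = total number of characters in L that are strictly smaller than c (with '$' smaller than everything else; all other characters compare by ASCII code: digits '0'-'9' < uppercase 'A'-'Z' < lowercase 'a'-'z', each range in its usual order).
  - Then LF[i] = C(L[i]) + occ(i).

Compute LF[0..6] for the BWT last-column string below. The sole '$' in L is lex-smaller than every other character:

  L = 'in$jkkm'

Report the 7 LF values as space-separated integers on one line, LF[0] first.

Char counts: '$':1, 'i':1, 'j':1, 'k':2, 'm':1, 'n':1
C (first-col start): C('$')=0, C('i')=1, C('j')=2, C('k')=3, C('m')=5, C('n')=6
L[0]='i': occ=0, LF[0]=C('i')+0=1+0=1
L[1]='n': occ=0, LF[1]=C('n')+0=6+0=6
L[2]='$': occ=0, LF[2]=C('$')+0=0+0=0
L[3]='j': occ=0, LF[3]=C('j')+0=2+0=2
L[4]='k': occ=0, LF[4]=C('k')+0=3+0=3
L[5]='k': occ=1, LF[5]=C('k')+1=3+1=4
L[6]='m': occ=0, LF[6]=C('m')+0=5+0=5

Answer: 1 6 0 2 3 4 5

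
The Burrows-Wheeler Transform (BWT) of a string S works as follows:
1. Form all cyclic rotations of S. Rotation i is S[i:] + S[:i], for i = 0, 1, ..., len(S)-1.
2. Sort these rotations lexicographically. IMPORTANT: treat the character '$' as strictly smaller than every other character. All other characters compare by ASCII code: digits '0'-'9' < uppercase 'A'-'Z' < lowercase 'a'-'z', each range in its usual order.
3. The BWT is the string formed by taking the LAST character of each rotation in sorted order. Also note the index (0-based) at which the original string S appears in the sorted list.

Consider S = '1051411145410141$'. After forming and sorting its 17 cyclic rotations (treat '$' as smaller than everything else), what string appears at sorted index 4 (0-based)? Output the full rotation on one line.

All 17 rotations (rotation i = S[i:]+S[:i]):
  rot[0] = 1051411145410141$
  rot[1] = 051411145410141$1
  rot[2] = 51411145410141$10
  rot[3] = 1411145410141$105
  rot[4] = 411145410141$1051
  rot[5] = 11145410141$10514
  rot[6] = 1145410141$105141
  rot[7] = 145410141$1051411
  rot[8] = 45410141$10514111
  rot[9] = 5410141$105141114
  rot[10] = 410141$1051411145
  rot[11] = 10141$10514111454
  rot[12] = 0141$105141114541
  rot[13] = 141$1051411145410
  rot[14] = 41$10514111454101
  rot[15] = 1$105141114541014
  rot[16] = $1051411145410141
Sorted (with $ < everything):
  sorted[0] = $1051411145410141
  sorted[1] = 0141$105141114541
  sorted[2] = 051411145410141$1
  sorted[3] = 1$105141114541014
  sorted[4] = 10141$10514111454
  sorted[5] = 1051411145410141$
  sorted[6] = 11145410141$10514
  sorted[7] = 1145410141$105141
  sorted[8] = 141$1051411145410
  sorted[9] = 1411145410141$105
  sorted[10] = 145410141$1051411
  sorted[11] = 41$10514111454101
  sorted[12] = 410141$1051411145
  sorted[13] = 411145410141$1051
  sorted[14] = 45410141$10514111
  sorted[15] = 51411145410141$10
  sorted[16] = 5410141$105141114
sorted[4] = 10141$10514111454

Answer: 10141$10514111454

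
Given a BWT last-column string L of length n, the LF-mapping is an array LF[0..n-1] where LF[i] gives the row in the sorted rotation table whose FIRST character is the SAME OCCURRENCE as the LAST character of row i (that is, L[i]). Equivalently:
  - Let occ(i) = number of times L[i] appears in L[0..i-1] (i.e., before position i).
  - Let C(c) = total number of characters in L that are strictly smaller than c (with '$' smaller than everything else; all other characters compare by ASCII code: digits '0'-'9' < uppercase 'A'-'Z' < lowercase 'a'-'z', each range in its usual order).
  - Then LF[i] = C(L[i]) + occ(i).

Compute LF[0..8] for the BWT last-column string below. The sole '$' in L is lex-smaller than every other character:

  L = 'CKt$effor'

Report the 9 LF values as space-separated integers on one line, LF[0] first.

Char counts: '$':1, 'C':1, 'K':1, 'e':1, 'f':2, 'o':1, 'r':1, 't':1
C (first-col start): C('$')=0, C('C')=1, C('K')=2, C('e')=3, C('f')=4, C('o')=6, C('r')=7, C('t')=8
L[0]='C': occ=0, LF[0]=C('C')+0=1+0=1
L[1]='K': occ=0, LF[1]=C('K')+0=2+0=2
L[2]='t': occ=0, LF[2]=C('t')+0=8+0=8
L[3]='$': occ=0, LF[3]=C('$')+0=0+0=0
L[4]='e': occ=0, LF[4]=C('e')+0=3+0=3
L[5]='f': occ=0, LF[5]=C('f')+0=4+0=4
L[6]='f': occ=1, LF[6]=C('f')+1=4+1=5
L[7]='o': occ=0, LF[7]=C('o')+0=6+0=6
L[8]='r': occ=0, LF[8]=C('r')+0=7+0=7

Answer: 1 2 8 0 3 4 5 6 7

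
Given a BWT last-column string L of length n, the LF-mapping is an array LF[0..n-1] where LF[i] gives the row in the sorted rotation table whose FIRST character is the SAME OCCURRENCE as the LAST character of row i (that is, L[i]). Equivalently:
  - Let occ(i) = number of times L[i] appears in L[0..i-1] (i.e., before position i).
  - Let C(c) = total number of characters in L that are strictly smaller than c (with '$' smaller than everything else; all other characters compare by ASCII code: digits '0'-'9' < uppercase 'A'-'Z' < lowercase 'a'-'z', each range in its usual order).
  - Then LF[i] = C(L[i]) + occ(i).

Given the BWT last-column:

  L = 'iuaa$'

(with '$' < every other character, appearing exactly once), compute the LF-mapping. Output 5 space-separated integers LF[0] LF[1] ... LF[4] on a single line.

Answer: 3 4 1 2 0

Derivation:
Char counts: '$':1, 'a':2, 'i':1, 'u':1
C (first-col start): C('$')=0, C('a')=1, C('i')=3, C('u')=4
L[0]='i': occ=0, LF[0]=C('i')+0=3+0=3
L[1]='u': occ=0, LF[1]=C('u')+0=4+0=4
L[2]='a': occ=0, LF[2]=C('a')+0=1+0=1
L[3]='a': occ=1, LF[3]=C('a')+1=1+1=2
L[4]='$': occ=0, LF[4]=C('$')+0=0+0=0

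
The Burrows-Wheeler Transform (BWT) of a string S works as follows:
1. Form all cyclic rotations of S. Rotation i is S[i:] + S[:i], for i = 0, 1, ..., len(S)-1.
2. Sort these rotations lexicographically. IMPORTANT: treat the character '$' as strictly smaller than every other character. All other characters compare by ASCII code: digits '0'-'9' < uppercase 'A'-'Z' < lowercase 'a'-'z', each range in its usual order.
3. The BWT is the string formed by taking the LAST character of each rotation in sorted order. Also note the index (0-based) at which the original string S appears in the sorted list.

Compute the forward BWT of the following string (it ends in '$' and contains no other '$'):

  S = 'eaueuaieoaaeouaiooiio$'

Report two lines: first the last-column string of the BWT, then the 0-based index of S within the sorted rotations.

All 22 rotations (rotation i = S[i:]+S[:i]):
  rot[0] = eaueuaieoaaeouaiooiio$
  rot[1] = aueuaieoaaeouaiooiio$e
  rot[2] = ueuaieoaaeouaiooiio$ea
  rot[3] = euaieoaaeouaiooiio$eau
  rot[4] = uaieoaaeouaiooiio$eaue
  rot[5] = aieoaaeouaiooiio$eaueu
  rot[6] = ieoaaeouaiooiio$eaueua
  rot[7] = eoaaeouaiooiio$eaueuai
  rot[8] = oaaeouaiooiio$eaueuaie
  rot[9] = aaeouaiooiio$eaueuaieo
  rot[10] = aeouaiooiio$eaueuaieoa
  rot[11] = eouaiooiio$eaueuaieoaa
  rot[12] = ouaiooiio$eaueuaieoaae
  rot[13] = uaiooiio$eaueuaieoaaeo
  rot[14] = aiooiio$eaueuaieoaaeou
  rot[15] = iooiio$eaueuaieoaaeoua
  rot[16] = ooiio$eaueuaieoaaeouai
  rot[17] = oiio$eaueuaieoaaeouaio
  rot[18] = iio$eaueuaieoaaeouaioo
  rot[19] = io$eaueuaieoaaeouaiooi
  rot[20] = o$eaueuaieoaaeouaiooii
  rot[21] = $eaueuaieoaaeouaiooiio
Sorted (with $ < everything):
  sorted[0] = $eaueuaieoaaeouaiooiio  (last char: 'o')
  sorted[1] = aaeouaiooiio$eaueuaieo  (last char: 'o')
  sorted[2] = aeouaiooiio$eaueuaieoa  (last char: 'a')
  sorted[3] = aieoaaeouaiooiio$eaueu  (last char: 'u')
  sorted[4] = aiooiio$eaueuaieoaaeou  (last char: 'u')
  sorted[5] = aueuaieoaaeouaiooiio$e  (last char: 'e')
  sorted[6] = eaueuaieoaaeouaiooiio$  (last char: '$')
  sorted[7] = eoaaeouaiooiio$eaueuai  (last char: 'i')
  sorted[8] = eouaiooiio$eaueuaieoaa  (last char: 'a')
  sorted[9] = euaieoaaeouaiooiio$eau  (last char: 'u')
  sorted[10] = ieoaaeouaiooiio$eaueua  (last char: 'a')
  sorted[11] = iio$eaueuaieoaaeouaioo  (last char: 'o')
  sorted[12] = io$eaueuaieoaaeouaiooi  (last char: 'i')
  sorted[13] = iooiio$eaueuaieoaaeoua  (last char: 'a')
  sorted[14] = o$eaueuaieoaaeouaiooii  (last char: 'i')
  sorted[15] = oaaeouaiooiio$eaueuaie  (last char: 'e')
  sorted[16] = oiio$eaueuaieoaaeouaio  (last char: 'o')
  sorted[17] = ooiio$eaueuaieoaaeouai  (last char: 'i')
  sorted[18] = ouaiooiio$eaueuaieoaae  (last char: 'e')
  sorted[19] = uaieoaaeouaiooiio$eaue  (last char: 'e')
  sorted[20] = uaiooiio$eaueuaieoaaeo  (last char: 'o')
  sorted[21] = ueuaieoaaeouaiooiio$ea  (last char: 'a')
Last column: ooauue$iauaoiaieoieeoa
Original string S is at sorted index 6

Answer: ooauue$iauaoiaieoieeoa
6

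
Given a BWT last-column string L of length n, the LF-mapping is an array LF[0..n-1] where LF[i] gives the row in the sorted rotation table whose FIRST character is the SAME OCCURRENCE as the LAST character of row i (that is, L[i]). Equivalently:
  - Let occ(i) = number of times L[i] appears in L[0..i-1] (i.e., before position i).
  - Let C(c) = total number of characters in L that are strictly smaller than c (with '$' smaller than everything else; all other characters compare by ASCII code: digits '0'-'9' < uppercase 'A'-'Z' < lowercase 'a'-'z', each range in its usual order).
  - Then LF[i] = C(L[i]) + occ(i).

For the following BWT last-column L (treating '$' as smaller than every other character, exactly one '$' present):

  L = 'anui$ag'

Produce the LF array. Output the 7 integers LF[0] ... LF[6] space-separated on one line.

Char counts: '$':1, 'a':2, 'g':1, 'i':1, 'n':1, 'u':1
C (first-col start): C('$')=0, C('a')=1, C('g')=3, C('i')=4, C('n')=5, C('u')=6
L[0]='a': occ=0, LF[0]=C('a')+0=1+0=1
L[1]='n': occ=0, LF[1]=C('n')+0=5+0=5
L[2]='u': occ=0, LF[2]=C('u')+0=6+0=6
L[3]='i': occ=0, LF[3]=C('i')+0=4+0=4
L[4]='$': occ=0, LF[4]=C('$')+0=0+0=0
L[5]='a': occ=1, LF[5]=C('a')+1=1+1=2
L[6]='g': occ=0, LF[6]=C('g')+0=3+0=3

Answer: 1 5 6 4 0 2 3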